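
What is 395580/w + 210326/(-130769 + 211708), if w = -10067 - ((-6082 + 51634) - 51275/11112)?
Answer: -225803600068162/50019254082767 ≈ -4.5143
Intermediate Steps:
w = -617987053/11112 (w = -10067 - (45552 - 51275*1/11112) = -10067 - (45552 - 51275/11112) = -10067 - 1*506122549/11112 = -10067 - 506122549/11112 = -617987053/11112 ≈ -55614.)
395580/w + 210326/(-130769 + 211708) = 395580/(-617987053/11112) + 210326/(-130769 + 211708) = 395580*(-11112/617987053) + 210326/80939 = -4395684960/617987053 + 210326*(1/80939) = -4395684960/617987053 + 210326/80939 = -225803600068162/50019254082767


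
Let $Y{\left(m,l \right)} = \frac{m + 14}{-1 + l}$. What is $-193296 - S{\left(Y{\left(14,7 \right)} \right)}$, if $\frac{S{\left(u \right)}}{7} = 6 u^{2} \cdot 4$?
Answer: $- \frac{590864}{3} \approx -1.9695 \cdot 10^{5}$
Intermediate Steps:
$Y{\left(m,l \right)} = \frac{14 + m}{-1 + l}$
$S{\left(u \right)} = 168 u^{2}$ ($S{\left(u \right)} = 7 \cdot 6 u^{2} \cdot 4 = 7 \cdot 24 u^{2} = 168 u^{2}$)
$-193296 - S{\left(Y{\left(14,7 \right)} \right)} = -193296 - 168 \left(\frac{14 + 14}{-1 + 7}\right)^{2} = -193296 - 168 \left(\frac{1}{6} \cdot 28\right)^{2} = -193296 - 168 \left(\frac{14}{3}\right)^{2} = -193296 - 168 \cdot \frac{196}{9} = -193296 - \frac{10976}{3} = - \frac{590864}{3}$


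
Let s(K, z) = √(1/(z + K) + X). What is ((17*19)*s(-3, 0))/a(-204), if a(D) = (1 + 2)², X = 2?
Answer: 323*√15/27 ≈ 46.332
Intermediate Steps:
a(D) = 9 (a(D) = 3² = 9)
s(K, z) = √(2 + 1/(K + z)) (s(K, z) = √(1/(z + K) + 2) = √(1/(K + z) + 2) = √(2 + 1/(K + z)))
((17*19)*s(-3, 0))/a(-204) = ((17*19)*√((1 + 2*(-3) + 2*0)/(-3 + 0)))/9 = (323*√((1 - 6 + 0)/(-3)))*(⅑) = (323*√(-⅓*(-5)))*(⅑) = (323*√(5/3))*(⅑) = (323*(√15/3))*(⅑) = (323*√15/3)*(⅑) = 323*√15/27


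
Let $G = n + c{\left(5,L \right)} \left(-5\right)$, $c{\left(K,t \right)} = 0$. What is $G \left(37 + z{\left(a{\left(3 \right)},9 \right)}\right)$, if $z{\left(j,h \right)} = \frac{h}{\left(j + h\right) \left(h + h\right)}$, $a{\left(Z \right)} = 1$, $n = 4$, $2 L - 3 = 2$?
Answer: $\frac{741}{5} \approx 148.2$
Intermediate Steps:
$L = \frac{5}{2}$ ($L = \frac{3}{2} + \frac{1}{2} \cdot 2 = \frac{3}{2} + 1 = \frac{5}{2} \approx 2.5$)
$z{\left(j,h \right)} = \frac{1}{2 \left(h + j\right)}$ ($z{\left(j,h \right)} = \frac{h}{\left(h + j\right) 2 h} = \frac{h}{2 h \left(h + j\right)} = h \frac{1}{2 h \left(h + j\right)} = \frac{1}{2 \left(h + j\right)}$)
$G = 4$ ($G = 4 + 0 \left(-5\right) = 4 + 0 = 4$)
$G \left(37 + z{\left(a{\left(3 \right)},9 \right)}\right) = 4 \left(37 + \frac{1}{2 \left(9 + 1\right)}\right) = 4 \left(37 + \frac{1}{2 \cdot 10}\right) = 4 \left(37 + \frac{1}{2} \cdot \frac{1}{10}\right) = 4 \left(37 + \frac{1}{20}\right) = 4 \cdot \frac{741}{20} = \frac{741}{5}$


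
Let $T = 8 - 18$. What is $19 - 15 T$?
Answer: $169$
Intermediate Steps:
$T = -10$
$19 - 15 T = 19 - -150 = 19 + 150 = 169$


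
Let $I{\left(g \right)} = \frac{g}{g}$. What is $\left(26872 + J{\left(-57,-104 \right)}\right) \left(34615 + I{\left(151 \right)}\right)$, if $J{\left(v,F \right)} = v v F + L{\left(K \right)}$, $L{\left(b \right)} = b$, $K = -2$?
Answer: $-10766476016$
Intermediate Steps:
$I{\left(g \right)} = 1$
$J{\left(v,F \right)} = -2 + F v^{2}$ ($J{\left(v,F \right)} = v v F - 2 = v^{2} F - 2 = F v^{2} - 2 = -2 + F v^{2}$)
$\left(26872 + J{\left(-57,-104 \right)}\right) \left(34615 + I{\left(151 \right)}\right) = \left(26872 - \left(2 + 104 \left(-57\right)^{2}\right)\right) \left(34615 + 1\right) = \left(26872 - 337898\right) 34616 = \left(-311026\right) 34616 = -10766476016$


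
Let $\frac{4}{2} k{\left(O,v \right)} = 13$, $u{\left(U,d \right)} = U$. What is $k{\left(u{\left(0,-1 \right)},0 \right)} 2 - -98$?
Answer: $111$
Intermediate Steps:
$k{\left(O,v \right)} = \frac{13}{2}$ ($k{\left(O,v \right)} = \frac{1}{2} \cdot 13 = \frac{13}{2}$)
$k{\left(u{\left(0,-1 \right)},0 \right)} 2 - -98 = \frac{13}{2} \cdot 2 - -98 = 13 + 98 = 111$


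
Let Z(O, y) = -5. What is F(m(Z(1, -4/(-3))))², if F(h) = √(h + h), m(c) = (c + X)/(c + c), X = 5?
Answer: 0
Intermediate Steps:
m(c) = (5 + c)/(2*c) (m(c) = (c + 5)/(c + c) = (5 + c)/((2*c)) = (5 + c)*(1/(2*c)) = (5 + c)/(2*c))
F(h) = √2*√h (F(h) = √(2*h) = √2*√h)
F(m(Z(1, -4/(-3))))² = (√2*√((½)*(5 - 5)/(-5)))² = (√2*√((½)*(-⅕)*0))² = (√2*√0)² = (√2*0)² = 0² = 0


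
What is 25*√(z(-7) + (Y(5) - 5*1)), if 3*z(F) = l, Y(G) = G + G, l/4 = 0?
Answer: 25*√5 ≈ 55.902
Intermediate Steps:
l = 0 (l = 4*0 = 0)
Y(G) = 2*G
z(F) = 0 (z(F) = (⅓)*0 = 0)
25*√(z(-7) + (Y(5) - 5*1)) = 25*√(0 + (2*5 - 5*1)) = 25*√(0 + (10 - 5)) = 25*√(0 + 5) = 25*√5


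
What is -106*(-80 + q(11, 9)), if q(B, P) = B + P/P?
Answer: 7208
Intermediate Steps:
q(B, P) = 1 + B (q(B, P) = B + 1 = 1 + B)
-106*(-80 + q(11, 9)) = -106*(-80 + (1 + 11)) = -106*(-80 + 12) = -106*(-68) = 7208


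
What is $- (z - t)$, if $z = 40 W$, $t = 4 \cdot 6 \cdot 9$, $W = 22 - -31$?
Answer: $-1904$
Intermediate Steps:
$W = 53$ ($W = 22 + 31 = 53$)
$t = 216$ ($t = 24 \cdot 9 = 216$)
$z = 2120$ ($z = 40 \cdot 53 = 2120$)
$- (z - t) = - (2120 - 216) = \left(-1\right) 1904 = -1904$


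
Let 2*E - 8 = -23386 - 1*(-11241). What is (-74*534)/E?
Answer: 79032/12137 ≈ 6.5117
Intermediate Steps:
E = -12137/2 (E = 4 + (-23386 - 1*(-11241))/2 = 4 + (-23386 + 11241)/2 = 4 + (½)*(-12145) = 4 - 12145/2 = -12137/2 ≈ -6068.5)
(-74*534)/E = (-74*534)/(-12137/2) = -39516*(-2/12137) = 79032/12137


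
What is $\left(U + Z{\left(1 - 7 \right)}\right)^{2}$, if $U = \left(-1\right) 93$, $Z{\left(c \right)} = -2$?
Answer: $9025$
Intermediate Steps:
$U = -93$
$\left(U + Z{\left(1 - 7 \right)}\right)^{2} = \left(-93 - 2\right)^{2} = \left(-95\right)^{2} = 9025$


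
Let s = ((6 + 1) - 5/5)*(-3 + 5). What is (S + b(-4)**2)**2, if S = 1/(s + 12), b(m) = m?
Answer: 148225/576 ≈ 257.33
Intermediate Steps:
s = 12 (s = (7 - 5*1/5)*2 = (7 - 1)*2 = 6*2 = 12)
S = 1/24 (S = 1/(12 + 12) = 1/24 ≈ 0.041667)
(S + b(-4)**2)**2 = (1/24 + (-4)**2)**2 = (1/24 + 16)**2 = (385/24)**2 = 148225/576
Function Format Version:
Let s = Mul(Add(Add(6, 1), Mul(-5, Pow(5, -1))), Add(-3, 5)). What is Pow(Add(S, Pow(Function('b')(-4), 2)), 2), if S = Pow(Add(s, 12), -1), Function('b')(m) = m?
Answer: Rational(148225, 576) ≈ 257.33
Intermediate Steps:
s = 12 (s = Mul(Add(7, Mul(-5, Rational(1, 5))), 2) = Mul(Add(7, -1), 2) = Mul(6, 2) = 12)
S = Rational(1, 24) (S = Pow(Add(12, 12), -1) = Pow(24, -1) = Rational(1, 24) ≈ 0.041667)
Pow(Add(S, Pow(Function('b')(-4), 2)), 2) = Pow(Add(Rational(1, 24), Pow(-4, 2)), 2) = Pow(Add(Rational(1, 24), 16), 2) = Pow(Rational(385, 24), 2) = Rational(148225, 576)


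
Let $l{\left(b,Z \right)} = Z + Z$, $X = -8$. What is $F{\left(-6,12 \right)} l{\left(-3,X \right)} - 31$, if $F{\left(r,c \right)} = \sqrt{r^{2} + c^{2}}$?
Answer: $-31 - 96 \sqrt{5} \approx -245.66$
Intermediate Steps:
$l{\left(b,Z \right)} = 2 Z$
$F{\left(r,c \right)} = \sqrt{c^{2} + r^{2}}$
$F{\left(-6,12 \right)} l{\left(-3,X \right)} - 31 = \sqrt{12^{2} + \left(-6\right)^{2}} \cdot 2 \left(-8\right) - 31 = \sqrt{144 + 36} \left(-16\right) - 31 = \sqrt{180} \left(-16\right) - 31 = 6 \sqrt{5} \left(-16\right) - 31 = - 96 \sqrt{5} - 31 = -31 - 96 \sqrt{5}$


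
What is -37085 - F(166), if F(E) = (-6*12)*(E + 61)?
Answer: -20741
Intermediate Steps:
F(E) = -4392 - 72*E (F(E) = -72*(61 + E) = -4392 - 72*E)
-37085 - F(166) = -37085 - (-4392 - 72*166) = -37085 - (-4392 - 11952) = -37085 - 1*(-16344) = -37085 + 16344 = -20741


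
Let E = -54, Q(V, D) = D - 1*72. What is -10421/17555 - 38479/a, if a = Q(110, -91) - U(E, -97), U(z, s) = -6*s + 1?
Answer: 667724779/13096030 ≈ 50.987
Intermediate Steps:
Q(V, D) = -72 + D (Q(V, D) = D - 72 = -72 + D)
U(z, s) = 1 - 6*s
a = -746 (a = (-72 - 91) - (1 - 6*(-97)) = -163 - (1 + 582) = -163 - 1*583 = -163 - 583 = -746)
-10421/17555 - 38479/a = -10421/17555 - 38479/(-746) = -10421*1/17555 - 38479*(-1/746) = -10421/17555 + 38479/746 = 667724779/13096030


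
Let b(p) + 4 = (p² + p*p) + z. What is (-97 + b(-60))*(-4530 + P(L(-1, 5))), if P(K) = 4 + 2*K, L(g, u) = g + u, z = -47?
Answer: -31860936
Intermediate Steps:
b(p) = -51 + 2*p² (b(p) = -4 + ((p² + p*p) - 47) = -4 + ((p² + p²) - 47) = -4 + (2*p² - 47) = -4 + (-47 + 2*p²) = -51 + 2*p²)
(-97 + b(-60))*(-4530 + P(L(-1, 5))) = (-97 + (-51 + 2*(-60)²))*(-4530 + (4 + 2*(-1 + 5))) = (-97 + (-51 + 2*3600))*(-4530 + (4 + 2*4)) = (-97 + (-51 + 7200))*(-4530 + (4 + 8)) = (-97 + 7149)*(-4530 + 12) = 7052*(-4518) = -31860936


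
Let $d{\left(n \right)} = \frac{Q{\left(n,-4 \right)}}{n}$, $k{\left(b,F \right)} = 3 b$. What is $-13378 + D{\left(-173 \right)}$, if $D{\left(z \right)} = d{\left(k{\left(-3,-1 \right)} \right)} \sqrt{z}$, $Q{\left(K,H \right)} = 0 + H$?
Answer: $-13378 + \frac{4 i \sqrt{173}}{9} \approx -13378.0 + 5.8458 i$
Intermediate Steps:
$Q{\left(K,H \right)} = H$
$d{\left(n \right)} = - \frac{4}{n}$
$D{\left(z \right)} = \frac{4 \sqrt{z}}{9}$ ($D{\left(z \right)} = - \frac{4}{3 \left(-3\right)} \sqrt{z} = - \frac{4}{-9} \sqrt{z} = \left(-4\right) \left(- \frac{1}{9}\right) \sqrt{z} = \frac{4 \sqrt{z}}{9}$)
$-13378 + D{\left(-173 \right)} = -13378 + \frac{4 \sqrt{-173}}{9} = -13378 + \frac{4 i \sqrt{173}}{9}$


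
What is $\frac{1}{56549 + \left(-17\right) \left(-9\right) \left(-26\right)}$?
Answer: $\frac{1}{52571} \approx 1.9022 \cdot 10^{-5}$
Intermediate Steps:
$\frac{1}{56549 + \left(-17\right) \left(-9\right) \left(-26\right)} = \frac{1}{56549 + 153 \left(-26\right)} = \frac{1}{56549 - 3978} = \frac{1}{52571}$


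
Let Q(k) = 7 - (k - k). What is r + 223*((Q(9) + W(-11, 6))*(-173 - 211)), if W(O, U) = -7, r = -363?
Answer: -363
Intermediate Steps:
Q(k) = 7 (Q(k) = 7 - 1*0 = 7 + 0 = 7)
r + 223*((Q(9) + W(-11, 6))*(-173 - 211)) = -363 + 223*((7 - 7)*(-173 - 211)) = -363 + 223*(0*(-384)) = -363 + 223*0 = -363 + 0 = -363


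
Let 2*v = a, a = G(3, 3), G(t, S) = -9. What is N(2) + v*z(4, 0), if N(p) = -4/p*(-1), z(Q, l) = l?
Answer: 2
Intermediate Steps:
a = -9
v = -9/2 (v = (½)*(-9) = -9/2 ≈ -4.5000)
N(p) = 4/p
N(2) + v*z(4, 0) = 4/2 - 9/2*0 = 4*(½) + 0 = 2 + 0 = 2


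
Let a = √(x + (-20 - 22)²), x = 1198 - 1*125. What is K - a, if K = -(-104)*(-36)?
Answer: -3744 - √2837 ≈ -3797.3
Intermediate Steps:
x = 1073 (x = 1198 - 125 = 1073)
a = √2837 (a = √(1073 + (-20 - 22)²) = √(1073 + (-42)²) = √(1073 + 1764) = √2837 ≈ 53.263)
K = -3744 (K = -26*144 = -3744)
K - a = -3744 - √2837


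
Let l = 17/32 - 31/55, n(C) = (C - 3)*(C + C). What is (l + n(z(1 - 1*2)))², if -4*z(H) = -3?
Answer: 35964009/3097600 ≈ 11.610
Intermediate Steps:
z(H) = ¾ (z(H) = -¼*(-3) = ¾)
n(C) = 2*C*(-3 + C) (n(C) = (-3 + C)*(2*C) = 2*C*(-3 + C))
l = -57/1760 (l = 17*(1/32) - 31*1/55 = 17/32 - 31/55 = -57/1760 ≈ -0.032386)
(l + n(z(1 - 1*2)))² = (-57/1760 + 2*(¾)*(-3 + ¾))² = (-57/1760 + 2*(¾)*(-9/4))² = (-57/1760 - 27/8)² = (-5997/1760)² = 35964009/3097600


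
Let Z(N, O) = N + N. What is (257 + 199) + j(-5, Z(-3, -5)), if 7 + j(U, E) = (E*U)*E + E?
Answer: 263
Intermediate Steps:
Z(N, O) = 2*N
j(U, E) = -7 + E + U*E**2 (j(U, E) = -7 + ((E*U)*E + E) = -7 + (U*E**2 + E) = -7 + (E + U*E**2) = -7 + E + U*E**2)
(257 + 199) + j(-5, Z(-3, -5)) = (257 + 199) + (-7 + 2*(-3) - 5*(2*(-3))**2) = 456 + (-7 - 6 - 5*(-6)**2) = 456 + (-7 - 6 - 5*36) = 456 + (-7 - 6 - 180) = 456 - 193 = 263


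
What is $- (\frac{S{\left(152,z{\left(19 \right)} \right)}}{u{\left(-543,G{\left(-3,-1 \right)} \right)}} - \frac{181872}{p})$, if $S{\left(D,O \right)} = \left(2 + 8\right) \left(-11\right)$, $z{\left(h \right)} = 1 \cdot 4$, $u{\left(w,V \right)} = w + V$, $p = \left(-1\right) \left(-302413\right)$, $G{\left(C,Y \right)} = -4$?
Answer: $\frac{66218554}{165419911} \approx 0.40031$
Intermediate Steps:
$p = 302413$
$u{\left(w,V \right)} = V + w$
$z{\left(h \right)} = 4$
$S{\left(D,O \right)} = -110$ ($S{\left(D,O \right)} = 10 \left(-11\right) = -110$)
$- (\frac{S{\left(152,z{\left(19 \right)} \right)}}{u{\left(-543,G{\left(-3,-1 \right)} \right)}} - \frac{181872}{p}) = - (- \frac{110}{-4 - 543} - \frac{181872}{302413}) = - (- \frac{110}{-547} - \frac{181872}{302413}) = - (\left(-110\right) \left(- \frac{1}{547}\right) - \frac{181872}{302413}) = - (\frac{110}{547} - \frac{181872}{302413}) = \left(-1\right) \left(- \frac{66218554}{165419911}\right) = \frac{66218554}{165419911}$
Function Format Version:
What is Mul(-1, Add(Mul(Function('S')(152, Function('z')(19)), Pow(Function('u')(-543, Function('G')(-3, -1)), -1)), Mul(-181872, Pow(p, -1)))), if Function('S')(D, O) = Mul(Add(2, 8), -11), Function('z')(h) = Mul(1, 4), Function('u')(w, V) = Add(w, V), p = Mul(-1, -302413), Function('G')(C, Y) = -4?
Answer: Rational(66218554, 165419911) ≈ 0.40031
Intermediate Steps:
p = 302413
Function('u')(w, V) = Add(V, w)
Function('z')(h) = 4
Function('S')(D, O) = -110 (Function('S')(D, O) = Mul(10, -11) = -110)
Mul(-1, Add(Mul(Function('S')(152, Function('z')(19)), Pow(Function('u')(-543, Function('G')(-3, -1)), -1)), Mul(-181872, Pow(p, -1)))) = Mul(-1, Add(Mul(-110, Pow(Add(-4, -543), -1)), Mul(-181872, Pow(302413, -1)))) = Mul(-1, Add(Mul(-110, Pow(-547, -1)), Mul(-181872, Rational(1, 302413)))) = Mul(-1, Add(Mul(-110, Rational(-1, 547)), Rational(-181872, 302413))) = Mul(-1, Add(Rational(110, 547), Rational(-181872, 302413))) = Mul(-1, Rational(-66218554, 165419911)) = Rational(66218554, 165419911)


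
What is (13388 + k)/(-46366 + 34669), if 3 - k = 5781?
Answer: -7610/11697 ≈ -0.65059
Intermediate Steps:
k = -5778 (k = 3 - 1*5781 = 3 - 5781 = -5778)
(13388 + k)/(-46366 + 34669) = (13388 - 5778)/(-46366 + 34669) = 7610/(-11697) = 7610*(-1/11697) = -7610/11697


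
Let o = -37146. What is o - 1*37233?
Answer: -74379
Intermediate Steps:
o - 1*37233 = -37146 - 1*37233 = -37146 - 37233 = -74379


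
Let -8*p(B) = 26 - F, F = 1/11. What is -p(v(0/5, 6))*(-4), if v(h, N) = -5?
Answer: -285/22 ≈ -12.955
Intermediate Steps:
F = 1/11 ≈ 0.090909
p(B) = -285/88 (p(B) = -(26 - 1*1/11)/8 = -(26 - 1/11)/8 = -1/8*285/11 = -285/88)
-p(v(0/5, 6))*(-4) = -(-285)*(-4)/88 = -1*285/22 = -285/22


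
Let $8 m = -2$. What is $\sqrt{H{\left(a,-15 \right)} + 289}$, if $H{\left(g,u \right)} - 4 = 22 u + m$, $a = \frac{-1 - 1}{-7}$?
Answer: $\frac{i \sqrt{149}}{2} \approx 6.1033 i$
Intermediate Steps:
$a = \frac{2}{7}$ ($a = \left(-2\right) \left(- \frac{1}{7}\right) = \frac{2}{7} \approx 0.28571$)
$m = - \frac{1}{4}$ ($m = \frac{1}{8} \left(-2\right) = - \frac{1}{4} \approx -0.25$)
$H{\left(g,u \right)} = \frac{15}{4} + 22 u$ ($H{\left(g,u \right)} = 4 + \left(22 u - \frac{1}{4}\right) = 4 + \left(- \frac{1}{4} + 22 u\right) = \frac{15}{4} + 22 u$)
$\sqrt{H{\left(a,-15 \right)} + 289} = \sqrt{\left(\frac{15}{4} + 22 \left(-15\right)\right) + 289} = \sqrt{\left(\frac{15}{4} - 330\right) + 289} = \sqrt{- \frac{1305}{4} + 289} = \sqrt{- \frac{149}{4}} = \frac{i \sqrt{149}}{2}$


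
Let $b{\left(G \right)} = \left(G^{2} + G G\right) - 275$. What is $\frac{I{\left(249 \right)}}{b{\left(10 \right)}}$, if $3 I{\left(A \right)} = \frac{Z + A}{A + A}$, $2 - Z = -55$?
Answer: $- \frac{17}{6225} \approx -0.0027309$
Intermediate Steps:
$Z = 57$ ($Z = 2 - -55 = 2 + 55 = 57$)
$b{\left(G \right)} = -275 + 2 G^{2}$ ($b{\left(G \right)} = \left(G^{2} + G^{2}\right) - 275 = 2 G^{2} - 275 = -275 + 2 G^{2}$)
$I{\left(A \right)} = \frac{57 + A}{6 A}$ ($I{\left(A \right)} = \frac{\left(57 + A\right) \frac{1}{A + A}}{3} = \frac{\left(57 + A\right) \frac{1}{2 A}}{3} = \frac{\frac{1}{2} \frac{1}{A} \left(57 + A\right)}{3} = \frac{57 + A}{6 A}$)
$\frac{I{\left(249 \right)}}{b{\left(10 \right)}} = \frac{\frac{1}{6} \cdot \frac{1}{249} \left(57 + 249\right)}{-275 + 2 \cdot 10^{2}} = \frac{\frac{1}{6} \cdot \frac{1}{249} \cdot 306}{-275 + 2 \cdot 100} = \frac{17}{83 \left(-275 + 200\right)} = \frac{17}{83 \left(-75\right)} = \frac{17}{83} \left(- \frac{1}{75}\right) = - \frac{17}{6225}$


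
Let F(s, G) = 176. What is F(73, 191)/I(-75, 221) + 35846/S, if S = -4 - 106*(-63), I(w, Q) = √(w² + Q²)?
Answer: 17923/3337 + 88*√54466/27233 ≈ 6.1251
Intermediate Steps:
I(w, Q) = √(Q² + w²)
S = 6674 (S = -4 + 6678 = 6674)
F(73, 191)/I(-75, 221) + 35846/S = 176/(√(221² + (-75)²)) + 35846/6674 = 176/(√(48841 + 5625)) + 35846*(1/6674) = 176/(√54466) + 17923/3337 = 176*(√54466/54466) + 17923/3337 = 88*√54466/27233 + 17923/3337 = 17923/3337 + 88*√54466/27233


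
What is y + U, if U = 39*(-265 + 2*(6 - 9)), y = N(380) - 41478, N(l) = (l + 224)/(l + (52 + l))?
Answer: -10565390/203 ≈ -52046.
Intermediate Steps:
N(l) = (224 + l)/(52 + 2*l)
y = -8419883/203 (y = (224 + 380)/(2*(26 + 380)) - 41478 = (½)*604/406 - 41478 = (½)*(1/406)*604 - 41478 = 151/203 - 41478 = -8419883/203 ≈ -41477.)
U = -10569 (U = 39*(-265 + 2*(-3)) = 39*(-265 - 6) = 39*(-271) = -10569)
y + U = -8419883/203 - 10569 = -10565390/203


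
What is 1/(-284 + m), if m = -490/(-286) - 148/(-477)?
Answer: -68211/19233895 ≈ -0.0035464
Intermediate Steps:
m = 138029/68211 (m = -490*(-1/286) - 148*(-1/477) = 245/143 + 148/477 = 138029/68211 ≈ 2.0236)
1/(-284 + m) = 1/(-284 + 138029/68211) = 1/(-19233895/68211) = -68211/19233895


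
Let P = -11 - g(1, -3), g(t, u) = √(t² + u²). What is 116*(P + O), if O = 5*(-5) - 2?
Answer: -4408 - 116*√10 ≈ -4774.8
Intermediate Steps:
O = -27 (O = -25 - 2 = -27)
P = -11 - √10 (P = -11 - √(1² + (-3)²) = -11 - √(1 + 9) = -11 - √10 ≈ -14.162)
116*(P + O) = 116*((-11 - √10) - 27) = 116*(-38 - √10) = -4408 - 116*√10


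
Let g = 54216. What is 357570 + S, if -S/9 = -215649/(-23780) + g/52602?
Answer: 74526979760433/208479260 ≈ 3.5748e+5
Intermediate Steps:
S = -18949237767/208479260 (S = -9*(-215649/(-23780) + 54216/52602) = -9*(-215649*(-1/23780) + 54216*(1/52602)) = -9*(215649/23780 + 9036/8767) = -9*2105470863/208479260 = -18949237767/208479260 ≈ -90.893)
357570 + S = 357570 - 18949237767/208479260 = 74526979760433/208479260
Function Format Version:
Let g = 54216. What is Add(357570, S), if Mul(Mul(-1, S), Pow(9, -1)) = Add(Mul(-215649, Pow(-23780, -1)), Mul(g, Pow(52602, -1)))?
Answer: Rational(74526979760433, 208479260) ≈ 3.5748e+5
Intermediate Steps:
S = Rational(-18949237767, 208479260) (S = Mul(-9, Add(Mul(-215649, Pow(-23780, -1)), Mul(54216, Pow(52602, -1)))) = Mul(-9, Add(Mul(-215649, Rational(-1, 23780)), Mul(54216, Rational(1, 52602)))) = Mul(-9, Add(Rational(215649, 23780), Rational(9036, 8767))) = Mul(-9, Rational(2105470863, 208479260)) = Rational(-18949237767, 208479260) ≈ -90.893)
Add(357570, S) = Add(357570, Rational(-18949237767, 208479260)) = Rational(74526979760433, 208479260)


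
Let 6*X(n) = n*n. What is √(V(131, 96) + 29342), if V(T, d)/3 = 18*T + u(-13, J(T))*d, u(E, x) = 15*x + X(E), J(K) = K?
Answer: 4*√38153 ≈ 781.31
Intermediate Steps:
X(n) = n²/6 (X(n) = (n*n)/6 = n²/6)
u(E, x) = 15*x + E²/6
V(T, d) = 54*T + 3*d*(169/6 + 15*T) (V(T, d) = 3*(18*T + (15*T + (⅙)*(-13)²)*d) = 3*(18*T + (15*T + (⅙)*169)*d) = 3*(18*T + (15*T + 169/6)*d) = 3*(18*T + (169/6 + 15*T)*d) = 3*(18*T + d*(169/6 + 15*T)) = 54*T + 3*d*(169/6 + 15*T))
√(V(131, 96) + 29342) = √((54*131 + (½)*96*(169 + 90*131)) + 29342) = √((7074 + (½)*96*(169 + 11790)) + 29342) = √((7074 + (½)*96*11959) + 29342) = √((7074 + 574032) + 29342) = √(581106 + 29342) = √610448 = 4*√38153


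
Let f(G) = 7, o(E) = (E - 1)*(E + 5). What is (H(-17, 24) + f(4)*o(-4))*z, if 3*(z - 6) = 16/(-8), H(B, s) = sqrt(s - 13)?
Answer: -560/3 + 16*sqrt(11)/3 ≈ -168.98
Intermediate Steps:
o(E) = (-1 + E)*(5 + E)
H(B, s) = sqrt(-13 + s)
z = 16/3 (z = 6 + (16/(-8))/3 = 6 + (16*(-1/8))/3 = 6 + (1/3)*(-2) = 6 - 2/3 = 16/3 ≈ 5.3333)
(H(-17, 24) + f(4)*o(-4))*z = (sqrt(-13 + 24) + 7*(-5 + (-4)**2 + 4*(-4)))*(16/3) = (sqrt(11) + 7*(-5 + 16 - 16))*(16/3) = (sqrt(11) + 7*(-5))*(16/3) = (sqrt(11) - 35)*(16/3) = (-35 + sqrt(11))*(16/3) = -560/3 + 16*sqrt(11)/3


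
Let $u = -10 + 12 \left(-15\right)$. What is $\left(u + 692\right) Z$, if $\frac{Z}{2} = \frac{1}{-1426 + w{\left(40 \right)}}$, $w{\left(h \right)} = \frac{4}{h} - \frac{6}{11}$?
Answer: $- \frac{110440}{156909} \approx -0.70385$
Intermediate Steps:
$u = -190$ ($u = -10 - 180 = -190$)
$w{\left(h \right)} = - \frac{6}{11} + \frac{4}{h}$ ($w{\left(h \right)} = \frac{4}{h} - \frac{6}{11} = - \frac{6}{11} + \frac{4}{h}$)
$Z = - \frac{220}{156909}$ ($Z = \frac{2}{-1426 - \left(\frac{6}{11} - \frac{4}{40}\right)} = \frac{2}{-1426 + \left(- \frac{6}{11} + 4 \cdot \frac{1}{40}\right)} = \frac{2}{-1426 + \left(- \frac{6}{11} + \frac{1}{10}\right)} = \frac{2}{-1426 - \frac{49}{110}} = \frac{2}{- \frac{156909}{110}} = 2 \left(- \frac{110}{156909}\right) = - \frac{220}{156909} \approx -0.0014021$)
$\left(u + 692\right) Z = \left(-190 + 692\right) \left(- \frac{220}{156909}\right) = 502 \left(- \frac{220}{156909}\right) = - \frac{110440}{156909}$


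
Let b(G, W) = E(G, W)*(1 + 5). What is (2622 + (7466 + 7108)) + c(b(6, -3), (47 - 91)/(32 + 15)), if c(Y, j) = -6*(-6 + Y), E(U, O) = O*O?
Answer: 16908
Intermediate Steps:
E(U, O) = O**2
b(G, W) = 6*W**2 (b(G, W) = W**2*(1 + 5) = W**2*6 = 6*W**2)
c(Y, j) = 36 - 6*Y
(2622 + (7466 + 7108)) + c(b(6, -3), (47 - 91)/(32 + 15)) = (2622 + (7466 + 7108)) + (36 - 36*(-3)**2) = (2622 + 14574) + (36 - 36*9) = 17196 + (36 - 6*54) = 17196 + (36 - 324) = 17196 - 288 = 16908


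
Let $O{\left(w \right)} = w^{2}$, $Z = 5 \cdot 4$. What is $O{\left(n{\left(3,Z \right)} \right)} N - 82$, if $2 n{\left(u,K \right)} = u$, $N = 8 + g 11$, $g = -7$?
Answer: $- \frac{949}{4} \approx -237.25$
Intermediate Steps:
$Z = 20$
$N = -69$ ($N = 8 - 77 = -69$)
$n{\left(u,K \right)} = \frac{u}{2}$
$O{\left(n{\left(3,Z \right)} \right)} N - 82 = \left(\frac{1}{2} \cdot 3\right)^{2} \left(-69\right) - 82 = \left(\frac{3}{2}\right)^{2} \left(-69\right) - 82 = \frac{9}{4} \left(-69\right) - 82 = - \frac{621}{4} - 82 = - \frac{949}{4}$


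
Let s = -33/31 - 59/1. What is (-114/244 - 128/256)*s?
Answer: 109858/1891 ≈ 58.095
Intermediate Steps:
s = -1862/31 (s = -33*1/31 - 59*1 = -33/31 - 59 = -1862/31 ≈ -60.065)
(-114/244 - 128/256)*s = (-114/244 - 128/256)*(-1862/31) = (-114*1/244 - 128*1/256)*(-1862/31) = (-57/122 - ½)*(-1862/31) = -59/61*(-1862/31) = 109858/1891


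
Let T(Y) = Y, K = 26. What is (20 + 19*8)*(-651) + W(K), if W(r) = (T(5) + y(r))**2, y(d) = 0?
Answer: -111947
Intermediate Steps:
W(r) = 25 (W(r) = (5 + 0)**2 = 5**2 = 25)
(20 + 19*8)*(-651) + W(K) = (20 + 19*8)*(-651) + 25 = (20 + 152)*(-651) + 25 = 172*(-651) + 25 = -111972 + 25 = -111947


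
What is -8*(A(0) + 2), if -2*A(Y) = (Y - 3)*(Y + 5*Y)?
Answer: -16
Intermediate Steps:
A(Y) = -3*Y*(-3 + Y) (A(Y) = -(Y - 3)*(Y + 5*Y)/2 = -(-3 + Y)*6*Y/2 = -3*Y*(-3 + Y))
-8*(A(0) + 2) = -8*(3*0*(3 - 1*0) + 2) = -8*(3*0*(3 + 0) + 2) = -8*(3*0*3 + 2) = -8*(0 + 2) = -8*2 = -16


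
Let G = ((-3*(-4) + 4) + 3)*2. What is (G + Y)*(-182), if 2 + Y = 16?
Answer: -9464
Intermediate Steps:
Y = 14 (Y = -2 + 16 = 14)
G = 38 (G = ((12 + 4) + 3)*2 = (16 + 3)*2 = 19*2 = 38)
(G + Y)*(-182) = (38 + 14)*(-182) = 52*(-182) = -9464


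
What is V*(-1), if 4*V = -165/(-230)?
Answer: -33/184 ≈ -0.17935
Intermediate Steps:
V = 33/184 (V = (-165/(-230))/4 = (-165*(-1/230))/4 = (¼)*(33/46) = 33/184 ≈ 0.17935)
V*(-1) = (33/184)*(-1) = -33/184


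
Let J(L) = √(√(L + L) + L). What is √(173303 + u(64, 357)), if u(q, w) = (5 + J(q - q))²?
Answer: 4*√10833 ≈ 416.33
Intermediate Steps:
J(L) = √(L + √2*√L) (J(L) = √(√(2*L) + L) = √(√2*√L + L) = √(L + √2*√L))
u(q, w) = 25 (u(q, w) = (5 + √((q - q) + √2*√(q - q)))² = (5 + √(0 + √2*√0))² = (5 + √(0 + √2*0))² = (5 + √(0 + 0))² = (5 + √0)² = (5 + 0)² = 5² = 25)
√(173303 + u(64, 357)) = √(173303 + 25) = √173328 = 4*√10833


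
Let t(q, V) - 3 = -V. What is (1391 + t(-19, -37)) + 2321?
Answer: 3752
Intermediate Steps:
t(q, V) = 3 - V
(1391 + t(-19, -37)) + 2321 = (1391 + (3 - 1*(-37))) + 2321 = (1391 + (3 + 37)) + 2321 = (1391 + 40) + 2321 = 1431 + 2321 = 3752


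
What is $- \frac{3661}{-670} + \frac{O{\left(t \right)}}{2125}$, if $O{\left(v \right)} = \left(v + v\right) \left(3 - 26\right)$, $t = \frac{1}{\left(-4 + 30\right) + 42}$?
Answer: $\frac{13224592}{2420375} \approx 5.4639$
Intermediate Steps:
$t = \frac{1}{68}$ ($t = \frac{1}{26 + 42} = \frac{1}{68} \approx 0.014706$)
$O{\left(v \right)} = - 46 v$ ($O{\left(v \right)} = 2 v \left(-23\right) = - 46 v$)
$- \frac{3661}{-670} + \frac{O{\left(t \right)}}{2125} = - \frac{3661}{-670} + \frac{\left(-46\right) \frac{1}{68}}{2125} = \left(-3661\right) \left(- \frac{1}{670}\right) - \frac{23}{72250} = \frac{3661}{670} - \frac{23}{72250} = \frac{13224592}{2420375}$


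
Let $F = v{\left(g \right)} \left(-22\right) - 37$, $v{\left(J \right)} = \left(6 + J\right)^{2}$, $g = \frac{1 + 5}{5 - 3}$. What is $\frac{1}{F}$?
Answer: $- \frac{1}{1819} \approx -0.00054975$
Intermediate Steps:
$g = 3$ ($g = \frac{6}{2} = 6 \cdot \frac{1}{2} = 3$)
$F = -1819$ ($F = \left(6 + 3\right)^{2} \left(-22\right) - 37 = 9^{2} \left(-22\right) - 37 = 81 \left(-22\right) - 37 = -1782 - 37 = -1819$)
$\frac{1}{F} = \frac{1}{-1819} = - \frac{1}{1819}$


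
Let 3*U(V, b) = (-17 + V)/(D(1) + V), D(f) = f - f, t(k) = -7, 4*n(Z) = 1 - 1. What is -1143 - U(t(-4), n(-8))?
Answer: -8009/7 ≈ -1144.1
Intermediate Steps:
n(Z) = 0 (n(Z) = (1 - 1)/4 = (¼)*0 = 0)
D(f) = 0
U(V, b) = (-17 + V)/(3*V) (U(V, b) = ((-17 + V)/(0 + V))/3 = ((-17 + V)/V)/3 = (-17 + V)/(3*V))
-1143 - U(t(-4), n(-8)) = -1143 - (-17 - 7)/(3*(-7)) = -1143 - (-1)*(-24)/(3*7) = -1143 - 1*8/7 = -1143 - 8/7 = -8009/7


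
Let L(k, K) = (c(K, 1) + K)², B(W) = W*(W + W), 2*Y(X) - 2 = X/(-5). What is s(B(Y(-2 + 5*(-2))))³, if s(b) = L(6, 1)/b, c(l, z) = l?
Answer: 125000/1771561 ≈ 0.070559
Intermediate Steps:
Y(X) = 1 - X/10 (Y(X) = 1 + (X/(-5))/2 = 1 + (X*(-⅕))/2 = 1 + (-X/5)/2 = 1 - X/10)
B(W) = 2*W² (B(W) = W*(2*W) = 2*W²)
L(k, K) = 4*K² (L(k, K) = (K + K)² = (2*K)² = 4*K²)
s(b) = 4/b (s(b) = (4*1²)/b = (4*1)/b = 4/b)
s(B(Y(-2 + 5*(-2))))³ = (4/((2*(1 - (-2 + 5*(-2))/10)²)))³ = (4/((2*(1 - (-2 - 10)/10)²)))³ = (4/((2*(1 - ⅒*(-12))²)))³ = (4/((2*(1 + 6/5)²)))³ = (4/((2*(11/5)²)))³ = (4/((2*(121/25))))³ = (4/(242/25))³ = (4*(25/242))³ = (50/121)³ = 125000/1771561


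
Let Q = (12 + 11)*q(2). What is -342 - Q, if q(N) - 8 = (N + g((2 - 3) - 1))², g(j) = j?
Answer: -526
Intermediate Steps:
q(N) = 8 + (-2 + N)² (q(N) = 8 + (N + ((2 - 3) - 1))² = 8 + (N + (-1 - 1))² = 8 + (N - 2)² = 8 + (-2 + N)²)
Q = 184 (Q = (12 + 11)*(8 + (-2 + 2)²) = 23*(8 + 0²) = 23*(8 + 0) = 23*8 = 184)
-342 - Q = -342 - 1*184 = -342 - 184 = -526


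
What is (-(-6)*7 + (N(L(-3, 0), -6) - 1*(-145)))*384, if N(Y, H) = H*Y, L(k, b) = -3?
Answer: 78720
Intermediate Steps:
(-(-6)*7 + (N(L(-3, 0), -6) - 1*(-145)))*384 = (-(-6)*7 + (-6*(-3) - 1*(-145)))*384 = (-6*(-7) + (18 + 145))*384 = (42 + 163)*384 = 205*384 = 78720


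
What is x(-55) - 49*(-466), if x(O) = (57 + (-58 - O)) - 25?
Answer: 22863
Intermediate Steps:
x(O) = -26 - O (x(O) = (-1 - O) - 25 = -26 - O)
x(-55) - 49*(-466) = (-26 - 1*(-55)) - 49*(-466) = (-26 + 55) - 1*(-22834) = 29 + 22834 = 22863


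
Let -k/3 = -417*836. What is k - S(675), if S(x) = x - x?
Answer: 1045836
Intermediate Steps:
S(x) = 0
k = 1045836 (k = -(-1251)*836 = -3*(-348612) = 1045836)
k - S(675) = 1045836 - 1*0 = 1045836 + 0 = 1045836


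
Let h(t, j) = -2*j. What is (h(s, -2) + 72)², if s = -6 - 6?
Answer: 5776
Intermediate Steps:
s = -12
(h(s, -2) + 72)² = (-2*(-2) + 72)² = (4 + 72)² = 76² = 5776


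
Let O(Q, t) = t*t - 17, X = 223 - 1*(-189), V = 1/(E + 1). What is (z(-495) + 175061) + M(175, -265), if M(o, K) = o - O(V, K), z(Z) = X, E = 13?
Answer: 105440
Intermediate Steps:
V = 1/14 (V = 1/(13 + 1) = 1/14 ≈ 0.071429)
X = 412 (X = 223 + 189 = 412)
O(Q, t) = -17 + t**2 (O(Q, t) = t**2 - 17 = -17 + t**2)
z(Z) = 412
M(o, K) = 17 + o - K**2 (M(o, K) = o - (-17 + K**2) = o + (17 - K**2) = 17 + o - K**2)
(z(-495) + 175061) + M(175, -265) = (412 + 175061) + (17 + 175 - 1*(-265)**2) = 175473 + (17 + 175 - 1*70225) = 175473 + (17 + 175 - 70225) = 175473 - 70033 = 105440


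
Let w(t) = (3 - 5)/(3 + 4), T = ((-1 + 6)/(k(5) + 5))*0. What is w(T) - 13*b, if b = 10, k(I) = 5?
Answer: -912/7 ≈ -130.29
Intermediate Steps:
T = 0 (T = ((-1 + 6)/(5 + 5))*0 = (5/10)*0 = (5*(⅒))*0 = (½)*0 = 0)
w(t) = -2/7
w(T) - 13*b = -2/7 - 13*10 = -2/7 - 130 = -912/7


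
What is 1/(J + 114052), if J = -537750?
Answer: -1/423698 ≈ -2.3602e-6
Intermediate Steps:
1/(J + 114052) = 1/(-537750 + 114052) = 1/(-423698) = -1/423698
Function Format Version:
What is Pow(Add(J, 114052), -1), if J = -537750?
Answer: Rational(-1, 423698) ≈ -2.3602e-6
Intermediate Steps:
Pow(Add(J, 114052), -1) = Pow(Add(-537750, 114052), -1) = Pow(-423698, -1) = Rational(-1, 423698)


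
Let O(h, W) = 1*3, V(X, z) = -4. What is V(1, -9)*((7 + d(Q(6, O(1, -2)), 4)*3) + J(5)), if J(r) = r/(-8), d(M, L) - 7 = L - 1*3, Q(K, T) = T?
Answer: -243/2 ≈ -121.50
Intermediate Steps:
O(h, W) = 3
d(M, L) = 4 + L (d(M, L) = 7 + (L - 1*3) = 7 + (L - 3) = 7 + (-3 + L) = 4 + L)
J(r) = -r/8 (J(r) = r*(-⅛) = -r/8)
V(1, -9)*((7 + d(Q(6, O(1, -2)), 4)*3) + J(5)) = -4*((7 + (4 + 4)*3) - ⅛*5) = -4*((7 + 8*3) - 5/8) = -4*((7 + 24) - 5/8) = -4*(31 - 5/8) = -4*243/8 = -243/2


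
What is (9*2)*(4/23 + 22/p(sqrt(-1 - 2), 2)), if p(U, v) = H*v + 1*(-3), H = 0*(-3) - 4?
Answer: -756/23 ≈ -32.870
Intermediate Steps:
H = -4 (H = 0 - 4 = -4)
p(U, v) = -3 - 4*v (p(U, v) = -4*v + 1*(-3) = -4*v - 3 = -3 - 4*v)
(9*2)*(4/23 + 22/p(sqrt(-1 - 2), 2)) = (9*2)*(4/23 + 22/(-3 - 4*2)) = 18*(4*(1/23) + 22/(-3 - 8)) = 18*(4/23 + 22/(-11)) = 18*(4/23 + 22*(-1/11)) = 18*(4/23 - 2) = 18*(-42/23) = -756/23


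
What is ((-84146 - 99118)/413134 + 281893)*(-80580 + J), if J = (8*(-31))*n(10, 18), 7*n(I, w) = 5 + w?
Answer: -33177186619301036/1445969 ≈ -2.2945e+10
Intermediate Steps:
n(I, w) = 5/7 + w/7 (n(I, w) = (5 + w)/7 = 5/7 + w/7)
J = -5704/7 (J = (8*(-31))*(5/7 + (⅐)*18) = -248*(5/7 + 18/7) = -248*23/7 = -5704/7 ≈ -814.86)
((-84146 - 99118)/413134 + 281893)*(-80580 + J) = ((-84146 - 99118)/413134 + 281893)*(-80580 - 5704/7) = (-183264*1/413134 + 281893)*(-569764/7) = (-91632/206567 + 281893)*(-569764/7) = (58229699699/206567)*(-569764/7) = -33177186619301036/1445969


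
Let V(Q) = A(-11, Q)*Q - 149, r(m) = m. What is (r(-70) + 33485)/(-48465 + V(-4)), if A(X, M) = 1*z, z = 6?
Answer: -33415/48638 ≈ -0.68701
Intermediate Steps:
A(X, M) = 6 (A(X, M) = 1*6 = 6)
V(Q) = -149 + 6*Q (V(Q) = 6*Q - 149 = -149 + 6*Q)
(r(-70) + 33485)/(-48465 + V(-4)) = (-70 + 33485)/(-48465 + (-149 + 6*(-4))) = 33415/(-48465 + (-149 - 24)) = 33415/(-48465 - 173) = 33415/(-48638) = 33415*(-1/48638) = -33415/48638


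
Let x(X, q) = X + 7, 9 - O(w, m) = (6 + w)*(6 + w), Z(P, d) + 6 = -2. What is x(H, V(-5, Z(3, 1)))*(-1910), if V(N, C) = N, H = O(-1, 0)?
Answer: 17190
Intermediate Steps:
Z(P, d) = -8 (Z(P, d) = -6 - 2 = -8)
O(w, m) = 9 - (6 + w)**2 (O(w, m) = 9 - (6 + w)*(6 + w) = 9 - (6 + w)**2)
H = -16 (H = 9 - (6 - 1)**2 = 9 - 1*5**2 = 9 - 1*25 = 9 - 25 = -16)
x(X, q) = 7 + X
x(H, V(-5, Z(3, 1)))*(-1910) = (7 - 16)*(-1910) = -9*(-1910) = 17190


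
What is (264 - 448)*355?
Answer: -65320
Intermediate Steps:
(264 - 448)*355 = -184*355 = -65320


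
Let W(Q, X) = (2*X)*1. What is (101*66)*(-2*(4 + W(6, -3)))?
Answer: 26664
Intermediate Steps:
W(Q, X) = 2*X
(101*66)*(-2*(4 + W(6, -3))) = (101*66)*(-2*(4 + 2*(-3))) = 6666*(-2*(4 - 6)) = 6666*(-2*(-2)) = 6666*4 = 26664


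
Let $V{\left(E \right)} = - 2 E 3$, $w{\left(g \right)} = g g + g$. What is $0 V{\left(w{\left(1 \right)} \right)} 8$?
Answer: $0$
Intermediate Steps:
$w{\left(g \right)} = g + g^{2}$ ($w{\left(g \right)} = g^{2} + g = g + g^{2}$)
$V{\left(E \right)} = - 6 E$
$0 V{\left(w{\left(1 \right)} \right)} 8 = 0 \left(- 6 \cdot 1 \left(1 + 1\right)\right) 8 = 0 \left(- 6 \cdot 1 \cdot 2\right) 8 = 0 \left(\left(-6\right) 2\right) 8 = 0 \left(-12\right) 8 = 0 \cdot 8 = 0$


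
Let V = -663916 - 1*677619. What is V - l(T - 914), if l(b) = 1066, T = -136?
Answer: -1342601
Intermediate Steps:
V = -1341535 (V = -663916 - 677619 = -1341535)
V - l(T - 914) = -1341535 - 1*1066 = -1341535 - 1066 = -1342601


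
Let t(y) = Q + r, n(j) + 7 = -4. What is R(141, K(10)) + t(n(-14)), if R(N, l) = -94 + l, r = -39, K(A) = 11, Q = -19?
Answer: -141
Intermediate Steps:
n(j) = -11 (n(j) = -7 - 4 = -11)
t(y) = -58 (t(y) = -19 - 39 = -58)
R(141, K(10)) + t(n(-14)) = (-94 + 11) - 58 = -83 - 58 = -141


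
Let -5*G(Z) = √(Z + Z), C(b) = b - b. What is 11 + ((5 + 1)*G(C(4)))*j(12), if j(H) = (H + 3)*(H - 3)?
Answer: 11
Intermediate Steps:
C(b) = 0
j(H) = (-3 + H)*(3 + H) (j(H) = (3 + H)*(-3 + H) = (-3 + H)*(3 + H))
G(Z) = -√2*√Z/5 (G(Z) = -√(Z + Z)/5 = -√2*√Z/5)
11 + ((5 + 1)*G(C(4)))*j(12) = 11 + ((5 + 1)*(-√2*√0/5))*(-9 + 12²) = 11 + (6*(-⅕*√2*0))*(-9 + 144) = 11 + (6*0)*135 = 11 + 0*135 = 11 + 0 = 11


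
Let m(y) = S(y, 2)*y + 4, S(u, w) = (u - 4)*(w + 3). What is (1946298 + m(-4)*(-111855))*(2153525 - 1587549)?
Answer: -9280830301872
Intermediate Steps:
S(u, w) = (-4 + u)*(3 + w)
m(y) = 4 + y*(-20 + 5*y) (m(y) = (-12 - 4*2 + 3*y + y*2)*y + 4 = (-12 - 8 + 3*y + 2*y)*y + 4 = (-20 + 5*y)*y + 4 = y*(-20 + 5*y) + 4 = 4 + y*(-20 + 5*y))
(1946298 + m(-4)*(-111855))*(2153525 - 1587549) = (1946298 + (4 + 5*(-4)*(-4 - 4))*(-111855))*(2153525 - 1587549) = (1946298 + (4 + 5*(-4)*(-8))*(-111855))*565976 = (1946298 + (4 + 160)*(-111855))*565976 = (1946298 + 164*(-111855))*565976 = (1946298 - 18344220)*565976 = -16397922*565976 = -9280830301872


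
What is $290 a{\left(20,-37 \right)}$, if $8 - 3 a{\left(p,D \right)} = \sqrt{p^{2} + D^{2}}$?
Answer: $\frac{2320}{3} - \frac{290 \sqrt{1769}}{3} \approx -3292.4$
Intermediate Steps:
$a{\left(p,D \right)} = \frac{8}{3} - \frac{\sqrt{D^{2} + p^{2}}}{3}$ ($a{\left(p,D \right)} = \frac{8}{3} - \frac{\sqrt{p^{2} + D^{2}}}{3} = \frac{8}{3} - \frac{\sqrt{D^{2} + p^{2}}}{3}$)
$290 a{\left(20,-37 \right)} = 290 \left(\frac{8}{3} - \frac{\sqrt{\left(-37\right)^{2} + 20^{2}}}{3}\right) = 290 \left(\frac{8}{3} - \frac{\sqrt{1369 + 400}}{3}\right) = 290 \left(\frac{8}{3} - \frac{\sqrt{1769}}{3}\right) = \frac{2320}{3} - \frac{290 \sqrt{1769}}{3}$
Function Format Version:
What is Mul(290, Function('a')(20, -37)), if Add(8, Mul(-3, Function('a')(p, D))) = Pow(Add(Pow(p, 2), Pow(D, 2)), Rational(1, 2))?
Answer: Add(Rational(2320, 3), Mul(Rational(-290, 3), Pow(1769, Rational(1, 2)))) ≈ -3292.4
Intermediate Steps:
Function('a')(p, D) = Add(Rational(8, 3), Mul(Rational(-1, 3), Pow(Add(Pow(D, 2), Pow(p, 2)), Rational(1, 2)))) (Function('a')(p, D) = Add(Rational(8, 3), Mul(Rational(-1, 3), Pow(Add(Pow(p, 2), Pow(D, 2)), Rational(1, 2)))) = Add(Rational(8, 3), Mul(Rational(-1, 3), Pow(Add(Pow(D, 2), Pow(p, 2)), Rational(1, 2)))))
Mul(290, Function('a')(20, -37)) = Mul(290, Add(Rational(8, 3), Mul(Rational(-1, 3), Pow(Add(Pow(-37, 2), Pow(20, 2)), Rational(1, 2))))) = Mul(290, Add(Rational(8, 3), Mul(Rational(-1, 3), Pow(Add(1369, 400), Rational(1, 2))))) = Mul(290, Add(Rational(8, 3), Mul(Rational(-1, 3), Pow(1769, Rational(1, 2))))) = Add(Rational(2320, 3), Mul(Rational(-290, 3), Pow(1769, Rational(1, 2))))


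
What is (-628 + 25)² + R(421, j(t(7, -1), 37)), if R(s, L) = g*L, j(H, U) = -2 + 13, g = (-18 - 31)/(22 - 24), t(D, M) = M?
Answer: 727757/2 ≈ 3.6388e+5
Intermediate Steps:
g = 49/2 (g = -49/(-2) = -49*(-½) = 49/2 ≈ 24.500)
j(H, U) = 11
R(s, L) = 49*L/2
(-628 + 25)² + R(421, j(t(7, -1), 37)) = (-628 + 25)² + (49/2)*11 = (-603)² + 539/2 = 363609 + 539/2 = 727757/2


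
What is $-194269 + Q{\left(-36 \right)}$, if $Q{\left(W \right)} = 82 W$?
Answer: $-197221$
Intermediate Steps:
$-194269 + Q{\left(-36 \right)} = -194269 + 82 \left(-36\right) = -194269 - 2952 = -197221$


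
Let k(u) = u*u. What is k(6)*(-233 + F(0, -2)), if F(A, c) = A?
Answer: -8388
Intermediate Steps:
k(u) = u²
k(6)*(-233 + F(0, -2)) = 6²*(-233 + 0) = 36*(-233) = -8388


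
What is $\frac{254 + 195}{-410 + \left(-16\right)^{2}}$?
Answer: $- \frac{449}{154} \approx -2.9156$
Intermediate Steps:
$\frac{254 + 195}{-410 + \left(-16\right)^{2}} = \frac{449}{-410 + 256} = \frac{449}{-154} = 449 \left(- \frac{1}{154}\right) = - \frac{449}{154}$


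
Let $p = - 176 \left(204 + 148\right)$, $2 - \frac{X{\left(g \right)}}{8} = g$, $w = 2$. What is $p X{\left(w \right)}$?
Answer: $0$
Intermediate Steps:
$X{\left(g \right)} = 16 - 8 g$
$p = -61952$ ($p = \left(-176\right) 352 = -61952$)
$p X{\left(w \right)} = - 61952 \left(16 - 16\right) = \left(-61952\right) 0 = 0$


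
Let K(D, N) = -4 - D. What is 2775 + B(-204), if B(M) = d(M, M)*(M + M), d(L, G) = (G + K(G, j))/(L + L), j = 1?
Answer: 2771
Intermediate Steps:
d(L, G) = -2/L (d(L, G) = (G + (-4 - G))/(L + L) = -4*1/(2*L) = -2/L)
B(M) = -4 (B(M) = (-2/M)*(M + M) = (-2/M)*(2*M) = -4)
2775 + B(-204) = 2775 - 4 = 2771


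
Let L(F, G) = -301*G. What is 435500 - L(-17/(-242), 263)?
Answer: 514663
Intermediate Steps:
435500 - L(-17/(-242), 263) = 435500 - (-301)*263 = 435500 - 1*(-79163) = 435500 + 79163 = 514663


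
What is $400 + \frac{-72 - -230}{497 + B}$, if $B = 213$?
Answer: $\frac{142079}{355} \approx 400.22$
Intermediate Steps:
$400 + \frac{-72 - -230}{497 + B} = 400 + \frac{-72 - -230}{497 + 213} = 400 + \frac{-72 + 230}{710} = 400 + \frac{1}{710} \cdot 158 = 400 + \frac{79}{355} = \frac{142079}{355}$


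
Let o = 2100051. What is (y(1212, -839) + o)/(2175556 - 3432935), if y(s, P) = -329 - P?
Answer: -2100561/1257379 ≈ -1.6706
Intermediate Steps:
(y(1212, -839) + o)/(2175556 - 3432935) = ((-329 - 1*(-839)) + 2100051)/(2175556 - 3432935) = ((-329 + 839) + 2100051)/(-1257379) = (510 + 2100051)*(-1/1257379) = 2100561*(-1/1257379) = -2100561/1257379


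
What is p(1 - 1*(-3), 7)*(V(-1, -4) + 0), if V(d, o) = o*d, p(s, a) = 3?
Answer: 12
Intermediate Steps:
V(d, o) = d*o
p(1 - 1*(-3), 7)*(V(-1, -4) + 0) = 3*(-1*(-4) + 0) = 3*(4 + 0) = 3*4 = 12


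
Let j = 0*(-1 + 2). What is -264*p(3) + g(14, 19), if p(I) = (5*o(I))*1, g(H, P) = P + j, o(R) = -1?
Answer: 1339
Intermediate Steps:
j = 0 (j = 0*1 = 0)
g(H, P) = P (g(H, P) = P + 0 = P)
p(I) = -5 (p(I) = (5*(-1))*1 = -5*1 = -5)
-264*p(3) + g(14, 19) = -264*(-5) + 19 = 1320 + 19 = 1339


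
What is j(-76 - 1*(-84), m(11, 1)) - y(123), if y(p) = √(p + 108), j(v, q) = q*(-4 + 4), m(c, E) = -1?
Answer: -√231 ≈ -15.199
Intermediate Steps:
j(v, q) = 0 (j(v, q) = q*0 = 0)
y(p) = √(108 + p)
j(-76 - 1*(-84), m(11, 1)) - y(123) = 0 - √(108 + 123) = 0 - √231 = -√231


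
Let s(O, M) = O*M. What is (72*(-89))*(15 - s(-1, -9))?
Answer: -38448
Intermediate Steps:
s(O, M) = M*O
(72*(-89))*(15 - s(-1, -9)) = (72*(-89))*(15 - (-9)*(-1)) = -6408*(15 - 1*9) = -6408*(15 - 9) = -6408*6 = -38448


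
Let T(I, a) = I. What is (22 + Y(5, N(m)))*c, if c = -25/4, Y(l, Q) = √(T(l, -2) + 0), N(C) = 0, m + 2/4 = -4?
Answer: -275/2 - 25*√5/4 ≈ -151.48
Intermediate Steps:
m = -9/2 (m = -½ - 4 = -9/2 ≈ -4.5000)
Y(l, Q) = √l (Y(l, Q) = √(l + 0) = √l)
c = -25/4 (c = -25*¼ = -25/4 ≈ -6.2500)
(22 + Y(5, N(m)))*c = (22 + √5)*(-25/4) = -275/2 - 25*√5/4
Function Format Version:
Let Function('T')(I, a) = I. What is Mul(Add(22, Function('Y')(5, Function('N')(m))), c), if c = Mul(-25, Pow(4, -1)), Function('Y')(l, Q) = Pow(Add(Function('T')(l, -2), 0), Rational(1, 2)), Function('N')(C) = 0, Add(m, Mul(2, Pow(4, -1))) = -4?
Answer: Add(Rational(-275, 2), Mul(Rational(-25, 4), Pow(5, Rational(1, 2)))) ≈ -151.48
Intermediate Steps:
m = Rational(-9, 2) (m = Add(Rational(-1, 2), -4) = Rational(-9, 2) ≈ -4.5000)
Function('Y')(l, Q) = Pow(l, Rational(1, 2)) (Function('Y')(l, Q) = Pow(Add(l, 0), Rational(1, 2)) = Pow(l, Rational(1, 2)))
c = Rational(-25, 4) (c = Mul(-25, Rational(1, 4)) = Rational(-25, 4) ≈ -6.2500)
Mul(Add(22, Function('Y')(5, Function('N')(m))), c) = Mul(Add(22, Pow(5, Rational(1, 2))), Rational(-25, 4)) = Add(Rational(-275, 2), Mul(Rational(-25, 4), Pow(5, Rational(1, 2))))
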